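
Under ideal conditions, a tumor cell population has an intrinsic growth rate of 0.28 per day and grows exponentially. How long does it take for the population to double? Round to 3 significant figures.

Doubling time t_d = ln(2)/r = 0.6931/0.28 = 2.4755.

2.48 days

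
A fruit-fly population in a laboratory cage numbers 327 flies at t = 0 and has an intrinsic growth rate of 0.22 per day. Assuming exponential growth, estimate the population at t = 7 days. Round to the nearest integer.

1525 flies

N(t) = N₀·e^(rt) = 327 × e^(0.22×7) = 327 × e^1.54.
e^1.54 ≈ 4.6646, so N ≈ 327 × 4.6646 = 1525.32.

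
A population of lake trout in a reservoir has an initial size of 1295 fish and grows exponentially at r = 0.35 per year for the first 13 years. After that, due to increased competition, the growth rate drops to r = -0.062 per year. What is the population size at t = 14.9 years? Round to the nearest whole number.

108931 fish

Phase 1: N(13) = 1295·e^(0.35×13) = 1295·e^4.55 = 122549.
Phase 2 runs for 14.9 − 13 = 1.9 years at r = -0.062.
N(14.9) = 122549·e^(-0.062×1.9) = 122549·e^-0.1178 = 108931.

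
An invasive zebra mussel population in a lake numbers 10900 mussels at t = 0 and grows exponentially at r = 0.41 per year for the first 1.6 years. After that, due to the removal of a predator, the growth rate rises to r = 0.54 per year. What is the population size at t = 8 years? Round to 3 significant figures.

Phase 1: N(1.6) = 10900·e^(0.41×1.6) = 10900·e^0.656 = 21005.
Phase 2 runs for 8 − 1.6 = 6.4 years at r = 0.54.
N(8) = 21005·e^(0.54×6.4) = 21005·e^3.456 = 665649.

666000 mussels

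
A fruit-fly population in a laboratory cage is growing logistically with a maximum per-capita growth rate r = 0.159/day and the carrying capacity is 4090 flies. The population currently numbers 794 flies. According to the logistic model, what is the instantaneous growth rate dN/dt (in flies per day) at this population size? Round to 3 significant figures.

dN/dt = rN(1 − N/K) = 0.159 × 794 × (1 − 794/4090).
1 − 794/4090 = 0.80587; dN/dt = 0.159 × 794 × 0.80587 = 101.74.

102 flies per day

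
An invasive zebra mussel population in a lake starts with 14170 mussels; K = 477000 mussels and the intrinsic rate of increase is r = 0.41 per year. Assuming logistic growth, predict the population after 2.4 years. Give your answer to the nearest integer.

A = (K − N₀)/N₀ = (477000 − 14170)/14170 = 32.663.
N(t) = K/(1 + A·e^(−rt)) = 477000/(1 + 32.663×e^(−0.41×2.4)).
e^(−0.984) = 0.37381; denominator = 1 + 32.663×0.37381 = 13.21.
N = 477000/13.21 = 36109.8.

36110 mussels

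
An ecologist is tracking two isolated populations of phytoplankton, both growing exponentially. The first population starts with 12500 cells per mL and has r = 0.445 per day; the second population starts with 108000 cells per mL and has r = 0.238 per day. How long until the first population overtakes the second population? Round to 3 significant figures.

Set 12500·e^(0.445t) = 108000·e^(0.238t).
e^((0.445 − 0.238)t) = 108000/12500 → e^(0.207·t) = 8.64.
0.207·t = ln(8.64) = 2.1564, so t = 2.1564/0.207 = 10.417.

10.4 days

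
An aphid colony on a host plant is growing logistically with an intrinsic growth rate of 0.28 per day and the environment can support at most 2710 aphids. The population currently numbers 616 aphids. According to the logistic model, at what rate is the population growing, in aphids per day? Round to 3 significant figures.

133 aphids per day

dN/dt = rN(1 − N/K) = 0.28 × 616 × (1 − 616/2710).
1 − 616/2710 = 0.77269; dN/dt = 0.28 × 616 × 0.77269 = 133.27.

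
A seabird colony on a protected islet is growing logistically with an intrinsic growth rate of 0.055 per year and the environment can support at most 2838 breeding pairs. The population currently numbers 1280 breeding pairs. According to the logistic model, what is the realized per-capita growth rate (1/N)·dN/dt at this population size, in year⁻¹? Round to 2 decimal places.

0.03 per year

(1/N)·dN/dt = r(1 − N/K) = 0.055 × (1 − 1280/2838).
= 0.055 × 0.54898 = 0.030194.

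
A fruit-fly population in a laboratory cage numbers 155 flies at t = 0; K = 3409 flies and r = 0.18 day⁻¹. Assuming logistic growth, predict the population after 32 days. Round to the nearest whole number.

3197 flies

A = (K − N₀)/N₀ = (3409 − 155)/155 = 20.994.
N(t) = K/(1 + A·e^(−rt)) = 3409/(1 + 20.994×e^(−0.18×32)).
e^(−5.76) = 0.0031511; denominator = 1 + 20.994×0.0031511 = 1.0662.
N = 3409/1.0662 = 3197.48.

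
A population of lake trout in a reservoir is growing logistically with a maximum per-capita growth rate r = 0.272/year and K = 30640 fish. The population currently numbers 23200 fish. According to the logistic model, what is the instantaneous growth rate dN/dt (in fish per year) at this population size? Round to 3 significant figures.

1530 fish per year

dN/dt = rN(1 − N/K) = 0.272 × 23200 × (1 − 23200/30640).
1 − 23200/30640 = 0.24282; dN/dt = 0.272 × 23200 × 0.24282 = 1532.3.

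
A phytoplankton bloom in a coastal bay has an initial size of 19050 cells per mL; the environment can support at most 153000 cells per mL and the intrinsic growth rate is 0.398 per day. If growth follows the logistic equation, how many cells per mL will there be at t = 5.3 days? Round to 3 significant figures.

A = (K − N₀)/N₀ = (153000 − 19050)/19050 = 7.0315.
N(t) = K/(1 + A·e^(−rt)) = 153000/(1 + 7.0315×e^(−0.398×5.3)).
e^(−2.109) = 0.12131; denominator = 1 + 7.0315×0.12131 = 1.853.
N = 153000/1.853 = 82569.

82600 cells per mL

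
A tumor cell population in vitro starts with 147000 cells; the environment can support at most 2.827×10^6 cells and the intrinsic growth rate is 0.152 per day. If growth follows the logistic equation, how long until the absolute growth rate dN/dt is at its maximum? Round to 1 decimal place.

Logistic growth is fastest at N = K/2 = 1.4135×10^6.
A = (K − N₀)/N₀ = 18.231. Set K/(1 + A·e^(−rt)) = K/2 → A·e^(−rt) = 1.
e^(−0.152t) = 1/18.231 = 0.0548507, so t = ln(18.231)/0.152 = 2.9031/0.152 = 19.1.

19.1 days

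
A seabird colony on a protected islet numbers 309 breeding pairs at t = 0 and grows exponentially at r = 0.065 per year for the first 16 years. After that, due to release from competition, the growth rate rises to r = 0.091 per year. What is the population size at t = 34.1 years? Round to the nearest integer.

Phase 1: N(16) = 309·e^(0.065×16) = 309·e^1.04 = 874.228.
Phase 2 runs for 34.1 − 16 = 18.1 years at r = 0.091.
N(34.1) = 874.228·e^(0.091×18.1) = 874.228·e^1.647 = 4538.91.

4539 breeding pairs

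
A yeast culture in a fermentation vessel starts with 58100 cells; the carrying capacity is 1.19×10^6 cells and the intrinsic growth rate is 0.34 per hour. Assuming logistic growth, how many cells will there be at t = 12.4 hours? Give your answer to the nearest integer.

924268 cells

A = (K − N₀)/N₀ = (1.19×10^6 − 58100)/58100 = 19.482.
N(t) = K/(1 + A·e^(−rt)) = 1.19×10^6/(1 + 19.482×e^(−0.34×12.4)).
e^(−4.216) = 0.014758; denominator = 1 + 19.482×0.014758 = 1.2875.
N = 1.19×10^6/1.2875 = 924268.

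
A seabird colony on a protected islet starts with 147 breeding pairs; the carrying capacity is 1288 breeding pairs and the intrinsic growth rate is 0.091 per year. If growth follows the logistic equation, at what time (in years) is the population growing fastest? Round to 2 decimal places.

Logistic growth is fastest at N = K/2 = 644.
A = (K − N₀)/N₀ = 7.7619. Set K/(1 + A·e^(−rt)) = K/2 → A·e^(−rt) = 1.
e^(−0.091t) = 1/7.7619 = 0.128834, so t = ln(7.7619)/0.091 = 2.0492/0.091 = 22.519.

22.52 years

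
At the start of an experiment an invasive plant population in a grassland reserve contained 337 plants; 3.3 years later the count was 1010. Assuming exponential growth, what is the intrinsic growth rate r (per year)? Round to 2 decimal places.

From N(t) = N₀·e^(rt): e^(r·3.3) = 1010/337 = 2.997.
r·3.3 = ln(2.997) = 1.0976, so r = 1.0976/3.3 = 0.33261.

0.33 per year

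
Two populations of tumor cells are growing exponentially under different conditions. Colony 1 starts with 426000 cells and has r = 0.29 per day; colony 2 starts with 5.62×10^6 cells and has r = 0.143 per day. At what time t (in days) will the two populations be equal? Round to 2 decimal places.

Set 426000·e^(0.29t) = 5.62×10^6·e^(0.143t).
e^((0.29 − 0.143)t) = 5.62×10^6/426000 → e^(0.147·t) = 13.192.
0.147·t = ln(13.192) = 2.5796, so t = 2.5796/0.147 = 17.549.

17.55 days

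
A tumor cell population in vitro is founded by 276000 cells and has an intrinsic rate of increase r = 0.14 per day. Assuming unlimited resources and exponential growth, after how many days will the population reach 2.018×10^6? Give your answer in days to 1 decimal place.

Set N₀·e^(rt) = 2.018×10^6: e^(0.14·t) = 2.018×10^6/276000 = 7.3116.
0.14·t = ln(7.3116) = 1.9895, so t = 1.9895/0.14 = 14.21.

14.2 days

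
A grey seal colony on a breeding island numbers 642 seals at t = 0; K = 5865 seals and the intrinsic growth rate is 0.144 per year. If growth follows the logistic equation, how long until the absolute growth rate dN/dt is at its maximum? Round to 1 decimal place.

14.6 years

Logistic growth is fastest at N = K/2 = 2932.5.
A = (K − N₀)/N₀ = 8.1355. Set K/(1 + A·e^(−rt)) = K/2 → A·e^(−rt) = 1.
e^(−0.144t) = 1/8.1355 = 0.122918, so t = ln(8.1355)/0.144 = 2.0962/0.144 = 14.557.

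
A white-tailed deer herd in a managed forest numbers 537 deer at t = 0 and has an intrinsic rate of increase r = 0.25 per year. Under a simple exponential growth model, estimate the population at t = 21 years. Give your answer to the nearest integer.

N(t) = N₀·e^(rt) = 537 × e^(0.25×21) = 537 × e^5.25.
e^5.25 ≈ 190.57, so N ≈ 537 × 190.57 = 102334.

102334 deer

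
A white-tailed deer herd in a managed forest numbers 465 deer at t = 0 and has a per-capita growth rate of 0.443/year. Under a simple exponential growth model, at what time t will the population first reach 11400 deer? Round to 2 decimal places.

Set N₀·e^(rt) = 11400: e^(0.443·t) = 11400/465 = 24.516.
0.443·t = ln(24.516) = 3.1993, so t = 3.1993/0.443 = 7.222.

7.22 years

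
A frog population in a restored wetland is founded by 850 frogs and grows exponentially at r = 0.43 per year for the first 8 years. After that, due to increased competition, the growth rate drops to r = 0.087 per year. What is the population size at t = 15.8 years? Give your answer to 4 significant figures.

52250 frogs

Phase 1: N(8) = 850·e^(0.43×8) = 850·e^3.44 = 26508.9.
Phase 2 runs for 15.8 − 8 = 7.8 years at r = 0.087.
N(15.8) = 26508.9·e^(0.087×7.8) = 26508.9·e^0.6786 = 52252.2.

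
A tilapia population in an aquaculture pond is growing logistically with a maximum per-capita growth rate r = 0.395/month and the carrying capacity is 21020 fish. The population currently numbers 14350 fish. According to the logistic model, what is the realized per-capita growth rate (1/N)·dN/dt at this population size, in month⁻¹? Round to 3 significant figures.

0.125 per month

(1/N)·dN/dt = r(1 − N/K) = 0.395 × (1 − 14350/21020).
= 0.395 × 0.31732 = 0.12534.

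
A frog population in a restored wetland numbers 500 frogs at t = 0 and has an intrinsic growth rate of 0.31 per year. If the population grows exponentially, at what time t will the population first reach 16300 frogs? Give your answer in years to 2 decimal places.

11.24 years

Set N₀·e^(rt) = 16300: e^(0.31·t) = 16300/500 = 32.6.
0.31·t = ln(32.6) = 3.4843, so t = 3.4843/0.31 = 11.24.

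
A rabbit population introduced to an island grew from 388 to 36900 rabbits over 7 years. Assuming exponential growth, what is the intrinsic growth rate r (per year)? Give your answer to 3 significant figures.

0.651 per year

From N(t) = N₀·e^(rt): e^(r·7) = 36900/388 = 95.103.
r·7 = ln(95.103) = 4.555, so r = 4.555/7 = 0.65071.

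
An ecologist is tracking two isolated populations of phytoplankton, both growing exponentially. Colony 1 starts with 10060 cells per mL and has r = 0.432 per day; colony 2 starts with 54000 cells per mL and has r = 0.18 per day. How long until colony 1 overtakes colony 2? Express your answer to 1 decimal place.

6.7 days

Set 10060·e^(0.432t) = 54000·e^(0.18t).
e^((0.432 − 0.18)t) = 54000/10060 → e^(0.252·t) = 5.3678.
0.252·t = ln(5.3678) = 1.6804, so t = 1.6804/0.252 = 6.6683.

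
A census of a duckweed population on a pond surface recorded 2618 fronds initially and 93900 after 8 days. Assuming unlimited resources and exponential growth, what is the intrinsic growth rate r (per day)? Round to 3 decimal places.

From N(t) = N₀·e^(rt): e^(r·8) = 93900/2618 = 35.867.
r·8 = ln(35.867) = 3.5798, so r = 3.5798/8 = 0.44748.

0.447 per day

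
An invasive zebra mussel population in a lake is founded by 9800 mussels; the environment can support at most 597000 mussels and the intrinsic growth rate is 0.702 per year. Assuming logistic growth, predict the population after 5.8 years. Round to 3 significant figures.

A = (K − N₀)/N₀ = (597000 − 9800)/9800 = 59.918.
N(t) = K/(1 + A·e^(−rt)) = 597000/(1 + 59.918×e^(−0.702×5.8)).
e^(−4.072) = 0.01705; denominator = 1 + 59.918×0.01705 = 2.0216.
N = 597000/2.0216 = 295309.

295000 mussels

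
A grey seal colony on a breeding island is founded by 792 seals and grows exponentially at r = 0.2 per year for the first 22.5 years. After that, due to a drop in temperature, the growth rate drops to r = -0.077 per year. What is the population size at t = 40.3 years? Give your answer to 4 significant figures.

18110 seals

Phase 1: N(22.5) = 792·e^(0.2×22.5) = 792·e^4.5 = 71293.6.
Phase 2 runs for 40.3 − 22.5 = 17.8 years at r = -0.077.
N(40.3) = 71293.6·e^(-0.077×17.8) = 71293.6·e^-1.371 = 18105.3.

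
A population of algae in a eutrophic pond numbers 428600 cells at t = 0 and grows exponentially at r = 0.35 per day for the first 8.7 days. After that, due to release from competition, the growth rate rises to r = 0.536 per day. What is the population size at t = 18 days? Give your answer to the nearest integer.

1316285198 cells

Phase 1: N(8.7) = 428600·e^(0.35×8.7) = 428600·e^3.045 = 9.004899×10^6.
Phase 2 runs for 18 − 8.7 = 9.3 days at r = 0.536.
N(18) = 9.004899×10^6·e^(0.536×9.3) = 9.004899×10^6·e^4.985 = 1.316285×10^9.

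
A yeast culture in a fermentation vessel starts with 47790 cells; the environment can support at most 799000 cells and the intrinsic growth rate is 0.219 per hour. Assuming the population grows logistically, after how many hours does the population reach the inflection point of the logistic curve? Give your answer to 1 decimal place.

12.6 hours

Logistic growth is fastest at N = K/2 = 399500.
A = (K − N₀)/N₀ = 15.719. Set K/(1 + A·e^(−rt)) = K/2 → A·e^(−rt) = 1.
e^(−0.219t) = 1/15.719 = 0.0636174, so t = ln(15.719)/0.219 = 2.7549/0.219 = 12.579.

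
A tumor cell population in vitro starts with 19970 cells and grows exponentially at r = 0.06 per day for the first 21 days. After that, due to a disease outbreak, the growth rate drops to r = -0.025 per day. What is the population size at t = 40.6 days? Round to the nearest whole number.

Phase 1: N(21) = 19970·e^(0.06×21) = 19970·e^1.26 = 70402.7.
Phase 2 runs for 40.6 − 21 = 19.6 days at r = -0.025.
N(40.6) = 70402.7·e^(-0.025×19.6) = 70402.7·e^-0.49 = 43130.5.

43131 cells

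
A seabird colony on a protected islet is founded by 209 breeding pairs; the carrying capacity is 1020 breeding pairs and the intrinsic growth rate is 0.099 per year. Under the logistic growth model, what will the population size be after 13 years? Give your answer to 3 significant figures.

A = (K − N₀)/N₀ = (1020 − 209)/209 = 3.8804.
N(t) = K/(1 + A·e^(−rt)) = 1020/(1 + 3.8804×e^(−0.099×13)).
e^(−1.287) = 0.2761; denominator = 1 + 3.8804×0.2761 = 2.0714.
N = 1020/2.0714 = 492.429.

492 breeding pairs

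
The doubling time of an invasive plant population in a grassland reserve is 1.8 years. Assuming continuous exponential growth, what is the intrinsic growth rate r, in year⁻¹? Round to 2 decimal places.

0.39 per year

r = ln(2)/t_d = 0.6931/1.8 = 0.38508.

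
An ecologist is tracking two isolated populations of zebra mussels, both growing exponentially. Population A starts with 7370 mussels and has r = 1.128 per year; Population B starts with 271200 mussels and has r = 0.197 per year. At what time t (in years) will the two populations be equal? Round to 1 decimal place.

3.9 years

Set 7370·e^(1.128t) = 271200·e^(0.197t).
e^((1.128 − 0.197)t) = 271200/7370 → e^(0.931·t) = 36.798.
0.931·t = ln(36.798) = 3.6054, so t = 3.6054/0.931 = 3.8727.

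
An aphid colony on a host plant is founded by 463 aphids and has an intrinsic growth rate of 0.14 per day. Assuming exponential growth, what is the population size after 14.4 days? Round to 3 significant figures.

3480 aphids

N(t) = N₀·e^(rt) = 463 × e^(0.14×14.4) = 463 × e^2.016.
e^2.016 ≈ 7.5082, so N ≈ 463 × 7.5082 = 3476.31.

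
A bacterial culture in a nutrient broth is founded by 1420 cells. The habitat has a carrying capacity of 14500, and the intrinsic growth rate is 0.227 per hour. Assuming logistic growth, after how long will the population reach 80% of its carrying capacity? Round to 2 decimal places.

15.89 hours

A = (K − N₀)/N₀ = (14500 − 1420)/1420 = 9.2113.
Solve 14500/(1 + 9.2113·e^(−0.227t)) = 11600: 1 + 9.2113·e^(−0.227t) = 1.25, so e^(−0.227t) = 0.0271407.
−0.227·t = ln(0.0271407) = -3.6067, so t = 3.6067/0.227 = 15.889.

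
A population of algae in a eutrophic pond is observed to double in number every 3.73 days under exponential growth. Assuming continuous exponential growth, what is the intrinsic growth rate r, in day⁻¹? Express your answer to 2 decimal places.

0.19 per day

r = ln(2)/t_d = 0.6931/3.73 = 0.18583.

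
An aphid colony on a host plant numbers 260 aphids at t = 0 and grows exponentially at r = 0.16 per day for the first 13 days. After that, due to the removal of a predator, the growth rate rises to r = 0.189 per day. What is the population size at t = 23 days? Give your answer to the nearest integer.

Phase 1: N(13) = 260·e^(0.16×13) = 260·e^2.08 = 2081.16.
Phase 2 runs for 23 − 13 = 10 days at r = 0.189.
N(23) = 2081.16·e^(0.189×10) = 2081.16·e^1.89 = 13776.

13776 aphids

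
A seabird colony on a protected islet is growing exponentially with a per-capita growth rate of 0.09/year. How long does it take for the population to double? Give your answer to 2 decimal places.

7.70 years

Doubling time t_d = ln(2)/r = 0.6931/0.09 = 7.7016.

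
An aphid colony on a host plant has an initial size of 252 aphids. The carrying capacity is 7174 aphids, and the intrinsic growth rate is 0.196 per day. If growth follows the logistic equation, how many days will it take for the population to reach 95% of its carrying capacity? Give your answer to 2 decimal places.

31.93 days

A = (K − N₀)/N₀ = (7174 − 252)/252 = 27.468.
Solve 7174/(1 + 27.468·e^(−0.196t)) = 6815.3: 1 + 27.468·e^(−0.196t) = 1.0526, so e^(−0.196t) = 0.00191609.
−0.196·t = ln(0.00191609) = -6.2575, so t = 6.2575/0.196 = 31.926.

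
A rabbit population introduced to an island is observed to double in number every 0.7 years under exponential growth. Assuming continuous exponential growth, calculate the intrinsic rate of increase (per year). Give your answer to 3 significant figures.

r = ln(2)/t_d = 0.6931/0.7 = 0.99021.

0.990 per year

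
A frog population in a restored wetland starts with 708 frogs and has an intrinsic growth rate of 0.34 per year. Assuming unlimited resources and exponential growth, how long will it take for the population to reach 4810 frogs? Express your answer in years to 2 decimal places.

Set N₀·e^(rt) = 4810: e^(0.34·t) = 4810/708 = 6.7938.
0.34·t = ln(6.7938) = 1.916, so t = 1.916/0.34 = 5.6353.

5.64 years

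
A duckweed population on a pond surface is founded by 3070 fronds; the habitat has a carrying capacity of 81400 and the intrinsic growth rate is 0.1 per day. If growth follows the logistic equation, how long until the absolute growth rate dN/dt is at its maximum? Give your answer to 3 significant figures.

Logistic growth is fastest at N = K/2 = 40700.
A = (K − N₀)/N₀ = 25.515. Set K/(1 + A·e^(−rt)) = K/2 → A·e^(−rt) = 1.
e^(−0.1t) = 1/25.515 = 0.0391932, so t = ln(25.515)/0.1 = 3.2393/0.1 = 32.393.

32.4 days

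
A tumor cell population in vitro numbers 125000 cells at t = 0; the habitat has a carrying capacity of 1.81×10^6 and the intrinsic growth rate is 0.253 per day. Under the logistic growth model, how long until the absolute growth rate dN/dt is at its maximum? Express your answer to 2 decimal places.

Logistic growth is fastest at N = K/2 = 905000.
A = (K − N₀)/N₀ = 13.48. Set K/(1 + A·e^(−rt)) = K/2 → A·e^(−rt) = 1.
e^(−0.253t) = 1/13.48 = 0.074184, so t = ln(13.48)/0.253 = 2.6012/0.253 = 10.281.

10.28 days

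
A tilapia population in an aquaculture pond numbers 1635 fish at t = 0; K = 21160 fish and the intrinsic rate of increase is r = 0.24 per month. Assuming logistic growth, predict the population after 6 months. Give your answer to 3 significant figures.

A = (K − N₀)/N₀ = (21160 − 1635)/1635 = 11.942.
N(t) = K/(1 + A·e^(−rt)) = 21160/(1 + 11.942×e^(−0.24×6)).
e^(−1.44) = 0.23693; denominator = 1 + 11.942×0.23693 = 3.8294.
N = 21160/3.8294 = 5525.72.

5530 fish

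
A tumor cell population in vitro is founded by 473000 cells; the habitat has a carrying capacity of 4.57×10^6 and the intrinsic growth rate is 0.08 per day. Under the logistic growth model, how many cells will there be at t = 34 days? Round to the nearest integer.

2909735 cells

A = (K − N₀)/N₀ = (4.57×10^6 − 473000)/473000 = 8.6617.
N(t) = K/(1 + A·e^(−rt)) = 4.57×10^6/(1 + 8.6617×e^(−0.08×34)).
e^(−2.72) = 0.065875; denominator = 1 + 8.6617×0.065875 = 1.5706.
N = 4.57×10^6/1.5706 = 2.909735×10^6.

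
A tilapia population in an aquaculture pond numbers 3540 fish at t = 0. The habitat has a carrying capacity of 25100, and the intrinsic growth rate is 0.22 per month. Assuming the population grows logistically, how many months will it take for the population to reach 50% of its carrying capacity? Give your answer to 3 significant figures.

A = (K − N₀)/N₀ = (25100 − 3540)/3540 = 6.0904.
Solve 25100/(1 + 6.0904·e^(−0.22t)) = 12550: 1 + 6.0904·e^(−0.22t) = 2, so e^(−0.22t) = 0.164193.
−0.22·t = ln(0.164193) = -1.8067, so t = 1.8067/0.22 = 8.2123.

8.21 months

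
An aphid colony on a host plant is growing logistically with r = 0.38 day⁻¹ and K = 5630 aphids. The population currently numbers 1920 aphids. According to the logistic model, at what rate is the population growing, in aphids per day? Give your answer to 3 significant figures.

dN/dt = rN(1 − N/K) = 0.38 × 1920 × (1 − 1920/5630).
1 − 1920/5630 = 0.65897; dN/dt = 0.38 × 1920 × 0.65897 = 480.78.

481 aphids per day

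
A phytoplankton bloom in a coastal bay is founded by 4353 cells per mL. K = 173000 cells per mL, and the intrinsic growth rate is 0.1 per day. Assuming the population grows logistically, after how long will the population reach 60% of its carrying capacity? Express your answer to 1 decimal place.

40.6 days

A = (K − N₀)/N₀ = (173000 − 4353)/4353 = 38.743.
Solve 173000/(1 + 38.743·e^(−0.1t)) = 103800: 1 + 38.743·e^(−0.1t) = 1.6667, so e^(−0.1t) = 0.0172075.
−0.1·t = ln(0.0172075) = -4.0624, so t = 4.0624/0.1 = 40.624.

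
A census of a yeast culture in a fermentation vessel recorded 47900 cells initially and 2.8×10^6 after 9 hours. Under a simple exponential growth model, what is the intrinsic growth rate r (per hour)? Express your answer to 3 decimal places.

0.452 per hour

From N(t) = N₀·e^(rt): e^(r·9) = 2.8×10^6/47900 = 58.455.
r·9 = ln(58.455) = 4.0683, so r = 4.0683/9 = 0.45203.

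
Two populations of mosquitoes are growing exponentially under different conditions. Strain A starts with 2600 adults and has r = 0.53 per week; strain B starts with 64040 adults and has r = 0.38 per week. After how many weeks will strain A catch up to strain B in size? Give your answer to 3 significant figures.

21.4 weeks

Set 2600·e^(0.53t) = 64040·e^(0.38t).
e^((0.53 − 0.38)t) = 64040/2600 → e^(0.15·t) = 24.631.
0.15·t = ln(24.631) = 3.204, so t = 3.204/0.15 = 21.36.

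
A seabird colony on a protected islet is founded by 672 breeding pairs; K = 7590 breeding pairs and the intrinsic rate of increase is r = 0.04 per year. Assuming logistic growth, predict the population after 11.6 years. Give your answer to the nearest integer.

1016 breeding pairs

A = (K − N₀)/N₀ = (7590 − 672)/672 = 10.295.
N(t) = K/(1 + A·e^(−rt)) = 7590/(1 + 10.295×e^(−0.04×11.6)).
e^(−0.464) = 0.62876; denominator = 1 + 10.295×0.62876 = 7.4729.
N = 7590/7.4729 = 1015.67.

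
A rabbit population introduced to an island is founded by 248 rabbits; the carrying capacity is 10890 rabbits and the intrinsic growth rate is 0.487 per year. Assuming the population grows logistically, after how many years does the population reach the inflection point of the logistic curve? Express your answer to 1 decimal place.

7.7 years

Logistic growth is fastest at N = K/2 = 5445.
A = (K − N₀)/N₀ = 42.911. Set K/(1 + A·e^(−rt)) = K/2 → A·e^(−rt) = 1.
e^(−0.487t) = 1/42.911 = 0.0233039, so t = ln(42.911)/0.487 = 3.7591/0.487 = 7.719.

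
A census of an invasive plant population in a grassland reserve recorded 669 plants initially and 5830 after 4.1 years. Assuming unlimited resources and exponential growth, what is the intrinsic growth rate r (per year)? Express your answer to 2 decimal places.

0.53 per year

From N(t) = N₀·e^(rt): e^(r·4.1) = 5830/669 = 8.7145.
r·4.1 = ln(8.7145) = 2.165, so r = 2.165/4.1 = 0.52805.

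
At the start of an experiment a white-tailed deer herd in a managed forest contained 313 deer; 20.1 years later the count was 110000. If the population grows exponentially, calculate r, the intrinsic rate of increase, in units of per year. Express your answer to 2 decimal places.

From N(t) = N₀·e^(rt): e^(r·20.1) = 110000/313 = 351.44.
r·20.1 = ln(351.44) = 5.862, so r = 5.862/20.1 = 0.29164.

0.29 per year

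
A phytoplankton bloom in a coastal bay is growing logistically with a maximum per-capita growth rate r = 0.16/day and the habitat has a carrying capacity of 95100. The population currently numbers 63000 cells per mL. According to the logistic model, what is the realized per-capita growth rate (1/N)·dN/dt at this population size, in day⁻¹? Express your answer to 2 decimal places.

(1/N)·dN/dt = r(1 − N/K) = 0.16 × (1 − 63000/95100).
= 0.16 × 0.33754 = 0.054006.

0.05 per day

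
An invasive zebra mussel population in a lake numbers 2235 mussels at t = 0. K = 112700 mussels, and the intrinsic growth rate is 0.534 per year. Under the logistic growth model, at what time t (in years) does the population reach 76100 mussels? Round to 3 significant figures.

A = (K − N₀)/N₀ = (112700 − 2235)/2235 = 49.425.
Solve 112700/(1 + 49.425·e^(−0.534t)) = 76100: 1 + 49.425·e^(−0.534t) = 1.4809, so e^(−0.534t) = 0.00973082.
−0.534·t = ln(0.00973082) = -4.6325, so t = 4.6325/0.534 = 8.675.

8.68 years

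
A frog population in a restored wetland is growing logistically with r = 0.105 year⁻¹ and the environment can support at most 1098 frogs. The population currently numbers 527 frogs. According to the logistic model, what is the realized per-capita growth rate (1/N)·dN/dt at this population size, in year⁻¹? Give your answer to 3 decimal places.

(1/N)·dN/dt = r(1 − N/K) = 0.105 × (1 − 527/1098).
= 0.105 × 0.52004 = 0.054604.

0.055 per year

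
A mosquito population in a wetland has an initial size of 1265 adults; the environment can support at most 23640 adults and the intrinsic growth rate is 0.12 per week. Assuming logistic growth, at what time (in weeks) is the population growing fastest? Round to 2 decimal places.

23.94 weeks

Logistic growth is fastest at N = K/2 = 11820.
A = (K − N₀)/N₀ = 17.688. Set K/(1 + A·e^(−rt)) = K/2 → A·e^(−rt) = 1.
e^(−0.12t) = 1/17.688 = 0.0565363, so t = ln(17.688)/0.12 = 2.8729/0.12 = 23.941.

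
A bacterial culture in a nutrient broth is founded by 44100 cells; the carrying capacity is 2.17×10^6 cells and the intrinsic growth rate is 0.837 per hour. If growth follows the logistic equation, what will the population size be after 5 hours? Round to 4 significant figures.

1252000 cells

A = (K − N₀)/N₀ = (2.17×10^6 − 44100)/44100 = 48.206.
N(t) = K/(1 + A·e^(−rt)) = 2.17×10^6/(1 + 48.206×e^(−0.837×5)).
e^(−4.185) = 0.015222; denominator = 1 + 48.206×0.015222 = 1.7338.
N = 2.17×10^6/1.7338 = 1.251581×10^6.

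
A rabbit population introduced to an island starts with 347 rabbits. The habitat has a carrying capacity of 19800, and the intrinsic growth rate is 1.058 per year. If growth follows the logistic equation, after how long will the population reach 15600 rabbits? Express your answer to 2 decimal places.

5.05 years

A = (K − N₀)/N₀ = (19800 − 347)/347 = 56.061.
Solve 19800/(1 + 56.061·e^(−1.058t)) = 15600: 1 + 56.061·e^(−1.058t) = 1.2692, so e^(−1.058t) = 0.0048025.
−1.058·t = ln(0.0048025) = -5.3386, so t = 5.3386/1.058 = 5.046.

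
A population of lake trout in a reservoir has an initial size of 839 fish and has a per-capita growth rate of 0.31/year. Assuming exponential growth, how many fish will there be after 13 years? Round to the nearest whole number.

N(t) = N₀·e^(rt) = 839 × e^(0.31×13) = 839 × e^4.03.
e^4.03 ≈ 56.261, so N ≈ 839 × 56.261 = 47202.9.

47203 fish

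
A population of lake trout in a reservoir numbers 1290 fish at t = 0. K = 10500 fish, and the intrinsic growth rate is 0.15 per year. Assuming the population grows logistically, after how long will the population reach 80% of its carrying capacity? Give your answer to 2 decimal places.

A = (K − N₀)/N₀ = (10500 − 1290)/1290 = 7.1395.
Solve 10500/(1 + 7.1395·e^(−0.15t)) = 8400: 1 + 7.1395·e^(−0.15t) = 1.25, so e^(−0.15t) = 0.0350163.
−0.15·t = ln(0.0350163) = -3.3519, so t = 3.3519/0.15 = 22.346.

22.35 years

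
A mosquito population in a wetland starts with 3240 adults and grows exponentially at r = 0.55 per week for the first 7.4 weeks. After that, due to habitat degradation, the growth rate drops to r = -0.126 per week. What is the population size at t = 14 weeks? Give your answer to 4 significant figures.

Phase 1: N(7.4) = 3240·e^(0.55×7.4) = 3240·e^4.07 = 189725.
Phase 2 runs for 14 − 7.4 = 6.6 weeks at r = -0.126.
N(14) = 189725·e^(-0.126×6.6) = 189725·e^-0.8316 = 82597.

82600 adults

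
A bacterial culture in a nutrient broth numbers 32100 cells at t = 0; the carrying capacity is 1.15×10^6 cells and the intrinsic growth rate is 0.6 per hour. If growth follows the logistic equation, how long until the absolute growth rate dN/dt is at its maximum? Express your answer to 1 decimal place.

Logistic growth is fastest at N = K/2 = 575000.
A = (K − N₀)/N₀ = 34.826. Set K/(1 + A·e^(−rt)) = K/2 → A·e^(−rt) = 1.
e^(−0.6t) = 1/34.826 = 0.0287146, so t = ln(34.826)/0.6 = 3.5504/0.6 = 5.9173.

5.9 hours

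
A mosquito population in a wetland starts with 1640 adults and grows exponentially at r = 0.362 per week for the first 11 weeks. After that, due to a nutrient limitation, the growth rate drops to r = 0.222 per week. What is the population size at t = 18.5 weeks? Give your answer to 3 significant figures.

Phase 1: N(11) = 1640·e^(0.362×11) = 1640·e^3.982 = 87943.6.
Phase 2 runs for 18.5 − 11 = 7.5 weeks at r = 0.222.
N(18.5) = 87943.6·e^(0.222×7.5) = 87943.6·e^1.665 = 464841.

465000 adults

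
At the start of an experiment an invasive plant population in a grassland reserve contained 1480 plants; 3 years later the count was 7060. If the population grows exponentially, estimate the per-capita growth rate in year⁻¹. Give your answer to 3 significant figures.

0.521 per year

From N(t) = N₀·e^(rt): e^(r·3) = 7060/1480 = 4.7703.
r·3 = ln(4.7703) = 1.5624, so r = 1.5624/3 = 0.5208.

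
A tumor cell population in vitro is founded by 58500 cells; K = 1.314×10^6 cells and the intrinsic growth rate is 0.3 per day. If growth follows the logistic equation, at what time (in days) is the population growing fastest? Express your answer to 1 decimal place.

Logistic growth is fastest at N = K/2 = 657000.
A = (K − N₀)/N₀ = 21.462. Set K/(1 + A·e^(−rt)) = K/2 → A·e^(−rt) = 1.
e^(−0.3t) = 1/21.462 = 0.046595, so t = ln(21.462)/0.3 = 3.0663/0.3 = 10.221.

10.2 days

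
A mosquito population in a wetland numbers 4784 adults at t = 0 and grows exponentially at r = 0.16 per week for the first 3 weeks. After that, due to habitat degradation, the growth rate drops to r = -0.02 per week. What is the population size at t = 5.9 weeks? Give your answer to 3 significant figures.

Phase 1: N(3) = 4784·e^(0.16×3) = 4784·e^0.48 = 7731.3.
Phase 2 runs for 5.9 − 3 = 2.9 weeks at r = -0.02.
N(5.9) = 7731.3·e^(-0.02×2.9) = 7731.3·e^-0.058 = 7295.64.

7300 adults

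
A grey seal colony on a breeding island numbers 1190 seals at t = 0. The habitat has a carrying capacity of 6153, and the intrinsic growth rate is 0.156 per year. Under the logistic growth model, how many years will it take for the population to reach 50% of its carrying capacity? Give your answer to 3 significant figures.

A = (K − N₀)/N₀ = (6153 − 1190)/1190 = 4.1706.
Solve 6153/(1 + 4.1706·e^(−0.156t)) = 3076.5: 1 + 4.1706·e^(−0.156t) = 2, so e^(−0.156t) = 0.239774.
−0.156·t = ln(0.239774) = -1.4281, so t = 1.4281/0.156 = 9.1542.

9.15 years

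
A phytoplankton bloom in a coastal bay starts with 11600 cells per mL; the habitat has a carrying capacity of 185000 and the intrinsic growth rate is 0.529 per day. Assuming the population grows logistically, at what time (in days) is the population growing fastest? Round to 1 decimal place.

Logistic growth is fastest at N = K/2 = 92500.
A = (K − N₀)/N₀ = 14.948. Set K/(1 + A·e^(−rt)) = K/2 → A·e^(−rt) = 1.
e^(−0.529t) = 1/14.948 = 0.0668973, so t = ln(14.948)/0.529 = 2.7046/0.529 = 5.1127.

5.1 days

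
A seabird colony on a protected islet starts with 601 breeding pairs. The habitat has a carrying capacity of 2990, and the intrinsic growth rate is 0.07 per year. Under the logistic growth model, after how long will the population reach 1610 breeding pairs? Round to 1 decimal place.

21.9 years

A = (K − N₀)/N₀ = (2990 − 601)/601 = 3.975.
Solve 2990/(1 + 3.975·e^(−0.07t)) = 1610: 1 + 3.975·e^(−0.07t) = 1.8571, so e^(−0.07t) = 0.215631.
−0.07·t = ln(0.215631) = -1.5342, so t = 1.5342/0.07 = 21.917.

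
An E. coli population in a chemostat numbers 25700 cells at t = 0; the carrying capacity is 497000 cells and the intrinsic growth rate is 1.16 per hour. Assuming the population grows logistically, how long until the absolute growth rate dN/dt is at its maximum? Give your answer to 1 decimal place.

2.5 hours

Logistic growth is fastest at N = K/2 = 248500.
A = (K − N₀)/N₀ = 18.339. Set K/(1 + A·e^(−rt)) = K/2 → A·e^(−rt) = 1.
e^(−1.16t) = 1/18.339 = 0.05453, so t = ln(18.339)/1.16 = 2.909/1.16 = 2.5078.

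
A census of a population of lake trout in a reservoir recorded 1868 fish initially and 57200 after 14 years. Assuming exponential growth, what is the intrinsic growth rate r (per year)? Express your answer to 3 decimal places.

From N(t) = N₀·e^(rt): e^(r·14) = 57200/1868 = 30.621.
r·14 = ln(30.621) = 3.4217, so r = 3.4217/14 = 0.24441.

0.244 per year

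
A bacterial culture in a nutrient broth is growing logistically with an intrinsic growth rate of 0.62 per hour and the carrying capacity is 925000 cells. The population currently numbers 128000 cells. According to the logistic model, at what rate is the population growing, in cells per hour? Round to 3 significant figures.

dN/dt = rN(1 − N/K) = 0.62 × 128000 × (1 − 128000/925000).
1 − 128000/925000 = 0.86162; dN/dt = 0.62 × 128000 × 0.86162 = 68378.

68400 cells per hour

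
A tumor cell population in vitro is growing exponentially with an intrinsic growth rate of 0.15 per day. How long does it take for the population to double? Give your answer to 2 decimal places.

Doubling time t_d = ln(2)/r = 0.6931/0.15 = 4.621.

4.62 days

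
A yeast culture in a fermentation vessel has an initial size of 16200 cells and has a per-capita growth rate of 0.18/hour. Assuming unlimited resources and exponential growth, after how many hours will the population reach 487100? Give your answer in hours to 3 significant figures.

Set N₀·e^(rt) = 487100: e^(0.18·t) = 487100/16200 = 30.068.
0.18·t = ln(30.068) = 3.4035, so t = 3.4035/0.18 = 18.908.

18.9 hours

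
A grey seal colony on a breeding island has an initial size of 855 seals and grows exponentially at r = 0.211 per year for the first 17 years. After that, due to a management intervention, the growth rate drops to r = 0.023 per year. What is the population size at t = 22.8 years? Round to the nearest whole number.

35295 seals

Phase 1: N(17) = 855·e^(0.211×17) = 855·e^3.587 = 30887.3.
Phase 2 runs for 22.8 − 17 = 5.8 years at r = 0.023.
N(22.8) = 30887.3·e^(0.023×5.8) = 30887.3·e^0.1334 = 35295.2.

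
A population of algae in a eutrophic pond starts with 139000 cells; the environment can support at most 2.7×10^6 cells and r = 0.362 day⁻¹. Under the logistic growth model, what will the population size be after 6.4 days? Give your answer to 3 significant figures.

959000 cells

A = (K − N₀)/N₀ = (2.7×10^6 − 139000)/139000 = 18.424.
N(t) = K/(1 + A·e^(−rt)) = 2.7×10^6/(1 + 18.424×e^(−0.362×6.4)).
e^(−2.317) = 0.098589; denominator = 1 + 18.424×0.098589 = 2.8164.
N = 2.7×10^6/2.8164 = 958657.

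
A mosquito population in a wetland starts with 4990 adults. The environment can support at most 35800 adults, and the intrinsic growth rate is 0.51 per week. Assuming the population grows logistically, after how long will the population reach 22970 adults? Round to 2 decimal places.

4.71 weeks

A = (K − N₀)/N₀ = (35800 − 4990)/4990 = 6.1743.
Solve 35800/(1 + 6.1743·e^(−0.51t)) = 22970: 1 + 6.1743·e^(−0.51t) = 1.5586, so e^(−0.51t) = 0.0904637.
−0.51·t = ln(0.0904637) = -2.4028, so t = 2.4028/0.51 = 4.7114.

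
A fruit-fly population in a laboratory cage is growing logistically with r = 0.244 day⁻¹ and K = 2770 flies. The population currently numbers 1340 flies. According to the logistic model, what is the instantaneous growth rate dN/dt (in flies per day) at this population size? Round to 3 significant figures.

dN/dt = rN(1 − N/K) = 0.244 × 1340 × (1 − 1340/2770).
1 − 1340/2770 = 0.51625; dN/dt = 0.244 × 1340 × 0.51625 = 168.79.

169 flies per day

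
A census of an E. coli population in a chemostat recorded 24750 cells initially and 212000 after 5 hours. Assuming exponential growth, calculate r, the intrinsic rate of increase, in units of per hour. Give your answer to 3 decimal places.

0.430 per hour

From N(t) = N₀·e^(rt): e^(r·5) = 212000/24750 = 8.5657.
r·5 = ln(8.5657) = 2.1478, so r = 2.1478/5 = 0.42955.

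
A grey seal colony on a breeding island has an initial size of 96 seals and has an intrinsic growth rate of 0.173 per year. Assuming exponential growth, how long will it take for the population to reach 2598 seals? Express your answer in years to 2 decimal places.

19.06 years

Set N₀·e^(rt) = 2598: e^(0.173·t) = 2598/96 = 27.062.
0.173·t = ln(27.062) = 3.2981, so t = 3.2981/0.173 = 19.064.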